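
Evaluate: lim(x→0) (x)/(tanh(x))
This is a 0/0 indeterminate form.

Apply L'Hôpital's rule: differentiate numerator and denominator separately.
  f(x) = x   ⇒   f'(x) = 1
  g(x) = tanh(x)   ⇒   g'(x) = 1 - tanh(x)^2
  lim(x→0) f'(x)/g'(x) = lim(x→0) (1)/(1 - tanh(x)^2)
  = 1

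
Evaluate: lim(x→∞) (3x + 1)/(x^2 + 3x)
This is an ∞/∞ indeterminate form.

Apply L'Hôpital's rule: differentiate numerator and denominator separately.
  f(x) = 3·x + 1   ⇒   f'(x) = 3
  g(x) = x^2 + 3·x   ⇒   g'(x) = 2·x + 3
  lim(x→∞) f'(x)/g'(x) = lim(x→∞) (3)/(2·x + 3)
  = 0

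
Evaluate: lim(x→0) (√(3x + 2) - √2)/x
This is a standard limit.

Factor or rationalize the expression:
  lim(x→0) (√(3x + 2) - √2)/x = 3·sqrt(2)/4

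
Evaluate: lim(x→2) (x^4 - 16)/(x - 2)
This is a standard limit.

Factor or rationalize the expression:
  lim(x→2) (x^4 - 16)/(x - 2) = 32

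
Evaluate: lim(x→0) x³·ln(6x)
This is a 0·∞ indeterminate form.

Rewrite 0·∞ as a quotient (0/0 or ∞/∞ form), then apply L'Hôpital's rule:
  lim(x→0) x³·ln(6x) = 0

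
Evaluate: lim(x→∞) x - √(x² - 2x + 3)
This is an ∞-∞ indeterminate form.

Combine fractions or rationalize to convert ∞-∞ to 0/0 form:
  lim(x→∞) x - √(x² - 2x + 3) = 1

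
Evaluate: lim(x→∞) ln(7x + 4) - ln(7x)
This is an ∞-∞ indeterminate form.

Combine fractions or rationalize to convert ∞-∞ to 0/0 form:
  lim(x→∞) ln(7x + 4) - ln(7x) = 0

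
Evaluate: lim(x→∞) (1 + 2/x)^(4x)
This is an exponential indeterminate form.

For exponential indeterminate forms, take the natural log:
  Let L = lim(x→∞) (1 + 2/x)^(4x)
  Then ln(L) = lim(x→∞) [exponent × ln(base)]
  Evaluate using L'Hôpital or standard limits, then exponentiate.
  L = e^(8)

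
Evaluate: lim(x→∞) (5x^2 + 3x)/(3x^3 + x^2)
This is an ∞/∞ indeterminate form.

Apply L'Hôpital's rule: differentiate numerator and denominator separately.
  f(x) = 5·x^2 + 3·x   ⇒   f'(x) = 10·x + 3
  g(x) = 3·x^3 + x^2   ⇒   g'(x) = 9·x^2 + 2·x
  lim(x→∞) f'(x)/g'(x) = lim(x→∞) (10·x + 3)/(9·x^2 + 2·x)
  = 0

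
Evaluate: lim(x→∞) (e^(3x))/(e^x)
This is an ∞/∞ indeterminate form.

Apply L'Hôpital's rule: differentiate numerator and denominator separately.
  f(x) = e^(3·x)   ⇒   f'(x) = 3·e^(3·x)
  g(x) = e^(x)   ⇒   g'(x) = e^(x)
  lim(x→∞) f'(x)/g'(x) = lim(x→∞) (3·e^(3·x))/(e^(x))
  = ∞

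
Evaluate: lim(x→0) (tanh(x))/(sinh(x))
This is a 0/0 indeterminate form.

Apply L'Hôpital's rule: differentiate numerator and denominator separately.
  f(x) = tanh(x)   ⇒   f'(x) = 1 - tanh(x)^2
  g(x) = sinh(x)   ⇒   g'(x) = cosh(x)
  lim(x→0) f'(x)/g'(x) = lim(x→0) (1 - tanh(x)^2)/(cosh(x))
  = 1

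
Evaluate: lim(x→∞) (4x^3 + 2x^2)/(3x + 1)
This is an ∞/∞ indeterminate form.

Apply L'Hôpital's rule: differentiate numerator and denominator separately.
  f(x) = 4·x^3 + 2·x^2   ⇒   f'(x) = 12·x^2 + 4·x
  g(x) = 3·x + 1   ⇒   g'(x) = 3
  lim(x→∞) f'(x)/g'(x) = lim(x→∞) (12·x^2 + 4·x)/(3)
  = ∞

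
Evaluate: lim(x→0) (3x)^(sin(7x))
This is an exponential indeterminate form.

For exponential indeterminate forms, take the natural log:
  Let L = lim(x→0) (3x)^(sin(7x))
  Then ln(L) = lim(x→0) [exponent × ln(base)]
  Evaluate using L'Hôpital or standard limits, then exponentiate.
  L = 1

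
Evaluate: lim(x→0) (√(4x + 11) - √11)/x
This is a standard limit.

Factor or rationalize the expression:
  lim(x→0) (√(4x + 11) - √11)/x = 2·sqrt(11)/11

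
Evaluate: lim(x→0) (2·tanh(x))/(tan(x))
This is a 0/0 indeterminate form.

Apply L'Hôpital's rule: differentiate numerator and denominator separately.
  f(x) = 2·tanh(x)   ⇒   f'(x) = 2 - 2·tanh(x)^2
  g(x) = tan(x)   ⇒   g'(x) = tan(x)^2 + 1
  lim(x→0) f'(x)/g'(x) = lim(x→0) (2 - 2·tanh(x)^2)/(tan(x)^2 + 1)
  = 2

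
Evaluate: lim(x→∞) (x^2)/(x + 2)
This is an ∞/∞ indeterminate form.

Apply L'Hôpital's rule: differentiate numerator and denominator separately.
  f(x) = x^2   ⇒   f'(x) = 2·x
  g(x) = x + 2   ⇒   g'(x) = 1
  lim(x→∞) f'(x)/g'(x) = lim(x→∞) (2·x)/(1)
  = ∞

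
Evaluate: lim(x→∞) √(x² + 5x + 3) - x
This is an ∞-∞ indeterminate form.

Combine fractions or rationalize to convert ∞-∞ to 0/0 form:
  lim(x→∞) √(x² + 5x + 3) - x = 5/2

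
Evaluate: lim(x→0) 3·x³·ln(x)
This is a 0·∞ indeterminate form.

Rewrite 0·∞ as a quotient (0/0 or ∞/∞ form), then apply L'Hôpital's rule:
  lim(x→0) 3·x³·ln(x) = 0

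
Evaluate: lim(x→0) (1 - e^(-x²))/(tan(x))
This is a 0/0 indeterminate form.

Apply L'Hôpital's rule: differentiate numerator and denominator separately.
  f(x) = 1 - e^(-x^2)   ⇒   f'(x) = 2·x·e^(-x^2)
  g(x) = tan(x)   ⇒   g'(x) = tan(x)^2 + 1
  lim(x→0) f'(x)/g'(x) = lim(x→0) (2·x·e^(-x^2))/(tan(x)^2 + 1)
  = 0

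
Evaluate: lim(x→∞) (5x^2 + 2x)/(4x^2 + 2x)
This is an ∞/∞ indeterminate form.

Apply L'Hôpital's rule: differentiate numerator and denominator separately.
  f(x) = 5·x^2 + 2·x   ⇒   f'(x) = 10·x + 2
  g(x) = 4·x^2 + 2·x   ⇒   g'(x) = 8·x + 2
  lim(x→∞) f'(x)/g'(x) = lim(x→∞) (10·x + 2)/(8·x + 2)
  = 5/4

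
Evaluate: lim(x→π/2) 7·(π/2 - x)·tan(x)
This is a 0·∞ indeterminate form.

Rewrite 0·∞ as a quotient (0/0 or ∞/∞ form), then apply L'Hôpital's rule:
  lim(x→π/2) 7·(π/2 - x)·tan(x) = 7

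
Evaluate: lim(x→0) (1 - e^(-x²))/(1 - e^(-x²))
This is a 0/0 indeterminate form.

Apply L'Hôpital's rule: differentiate numerator and denominator separately.
  f(x) = 1 - e^(-x^2)   ⇒   f'(x) = 2·x·e^(-x^2)
  g(x) = 1 - e^(-x^2)   ⇒   g'(x) = 2·x·e^(-x^2)
  lim(x→0) f'(x)/g'(x) = lim(x→0) (2·x·e^(-x^2))/(2·x·e^(-x^2))
  = 1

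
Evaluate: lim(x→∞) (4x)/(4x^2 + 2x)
This is an ∞/∞ indeterminate form.

Apply L'Hôpital's rule: differentiate numerator and denominator separately.
  f(x) = 4·x   ⇒   f'(x) = 4
  g(x) = 4·x^2 + 2·x   ⇒   g'(x) = 8·x + 2
  lim(x→∞) f'(x)/g'(x) = lim(x→∞) (4)/(8·x + 2)
  = 0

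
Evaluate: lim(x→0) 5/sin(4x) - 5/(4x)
This is an ∞-∞ indeterminate form.

Combine fractions or rationalize to convert ∞-∞ to 0/0 form:
  lim(x→0) 5/sin(4x) - 5/(4x) = 0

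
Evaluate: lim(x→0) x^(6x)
This is an exponential indeterminate form.

For exponential indeterminate forms, take the natural log:
  Let L = lim(x→0) x^(6x)
  Then ln(L) = lim(x→0) [exponent × ln(base)]
  Evaluate using L'Hôpital or standard limits, then exponentiate.
  L = 1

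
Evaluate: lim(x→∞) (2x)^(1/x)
This is an exponential indeterminate form.

For exponential indeterminate forms, take the natural log:
  Let L = lim(x→∞) (2x)^(1/x)
  Then ln(L) = lim(x→∞) [exponent × ln(base)]
  Evaluate using L'Hôpital or standard limits, then exponentiate.
  L = 1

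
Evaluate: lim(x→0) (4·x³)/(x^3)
This is a 0/0 indeterminate form.

Apply L'Hôpital's rule: differentiate numerator and denominator separately.
  f(x) = 4·x^3   ⇒   f'(x) = 12·x^2
  g(x) = x^3   ⇒   g'(x) = 3·x^2
  lim(x→0) f'(x)/g'(x) = lim(x→0) (12·x^2)/(3·x^2)
  = 4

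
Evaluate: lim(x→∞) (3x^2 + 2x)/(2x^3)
This is an ∞/∞ indeterminate form.

Apply L'Hôpital's rule: differentiate numerator and denominator separately.
  f(x) = 3·x^2 + 2·x   ⇒   f'(x) = 6·x + 2
  g(x) = 2·x^3   ⇒   g'(x) = 6·x^2
  lim(x→∞) f'(x)/g'(x) = lim(x→∞) (6·x + 2)/(6·x^2)
  = 0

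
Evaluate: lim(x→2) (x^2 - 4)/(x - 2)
This is a standard limit.

Factor or rationalize the expression:
  lim(x→2) (x^2 - 4)/(x - 2) = 4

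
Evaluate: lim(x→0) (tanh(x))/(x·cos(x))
This is a 0/0 indeterminate form.

Apply L'Hôpital's rule: differentiate numerator and denominator separately.
  f(x) = tanh(x)   ⇒   f'(x) = 1 - tanh(x)^2
  g(x) = x·cos(x)   ⇒   g'(x) = -x·sin(x) + cos(x)
  lim(x→0) f'(x)/g'(x) = lim(x→0) (1 - tanh(x)^2)/(-x·sin(x) + cos(x))
  = 1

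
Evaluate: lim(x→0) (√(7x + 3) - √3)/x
This is a standard limit.

Factor or rationalize the expression:
  lim(x→0) (√(7x + 3) - √3)/x = 7·sqrt(3)/6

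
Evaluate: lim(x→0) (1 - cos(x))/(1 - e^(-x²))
This is a 0/0 indeterminate form.

Apply L'Hôpital's rule: differentiate numerator and denominator separately.
  f(x) = 1 - cos(x)   ⇒   f'(x) = sin(x)
  g(x) = 1 - e^(-x^2)   ⇒   g'(x) = 2·x·e^(-x^2)
  lim(x→0) f'(x)/g'(x) = lim(x→0) (sin(x))/(2·x·e^(-x^2))
  = 1/2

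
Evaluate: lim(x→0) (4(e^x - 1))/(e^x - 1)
This is a 0/0 indeterminate form.

Apply L'Hôpital's rule: differentiate numerator and denominator separately.
  f(x) = 4·e^(x) - 4   ⇒   f'(x) = 4·e^(x)
  g(x) = e^(x) - 1   ⇒   g'(x) = e^(x)
  lim(x→0) f'(x)/g'(x) = lim(x→0) (4·e^(x))/(e^(x))
  = 4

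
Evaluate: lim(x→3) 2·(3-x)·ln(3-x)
This is a 0·∞ indeterminate form.

Rewrite 0·∞ as a quotient (0/0 or ∞/∞ form), then apply L'Hôpital's rule:
  lim(x→3) 2·(3-x)·ln(3-x) = 0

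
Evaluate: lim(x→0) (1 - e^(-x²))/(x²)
This is a 0/0 indeterminate form.

Apply L'Hôpital's rule: differentiate numerator and denominator separately.
  f(x) = 1 - e^(-x^2)   ⇒   f'(x) = 2·x·e^(-x^2)
  g(x) = x^2   ⇒   g'(x) = 2·x
  lim(x→0) f'(x)/g'(x) = lim(x→0) (2·x·e^(-x^2))/(2·x)
  = 1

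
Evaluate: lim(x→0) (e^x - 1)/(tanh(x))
This is a 0/0 indeterminate form.

Apply L'Hôpital's rule: differentiate numerator and denominator separately.
  f(x) = e^(x) - 1   ⇒   f'(x) = e^(x)
  g(x) = tanh(x)   ⇒   g'(x) = 1 - tanh(x)^2
  lim(x→0) f'(x)/g'(x) = lim(x→0) (e^(x))/(1 - tanh(x)^2)
  = 1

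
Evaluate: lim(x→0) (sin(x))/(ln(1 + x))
This is a 0/0 indeterminate form.

Apply L'Hôpital's rule: differentiate numerator and denominator separately.
  f(x) = sin(x)   ⇒   f'(x) = cos(x)
  g(x) = ln(x + 1)   ⇒   g'(x) = 1/(x + 1)
  lim(x→0) f'(x)/g'(x) = lim(x→0) (cos(x))/(1/(x + 1))
  = 1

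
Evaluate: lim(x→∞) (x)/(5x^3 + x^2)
This is an ∞/∞ indeterminate form.

Apply L'Hôpital's rule: differentiate numerator and denominator separately.
  f(x) = x   ⇒   f'(x) = 1
  g(x) = 5·x^3 + x^2   ⇒   g'(x) = 15·x^2 + 2·x
  lim(x→∞) f'(x)/g'(x) = lim(x→∞) (1)/(15·x^2 + 2·x)
  = 0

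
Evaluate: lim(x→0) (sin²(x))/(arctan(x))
This is a 0/0 indeterminate form.

Apply L'Hôpital's rule: differentiate numerator and denominator separately.
  f(x) = sin(x)^2   ⇒   f'(x) = 2·sin(x)·cos(x)
  g(x) = atan(x)   ⇒   g'(x) = 1/(x^2 + 1)
  lim(x→0) f'(x)/g'(x) = lim(x→0) (2·sin(x)·cos(x))/(1/(x^2 + 1))
  = 0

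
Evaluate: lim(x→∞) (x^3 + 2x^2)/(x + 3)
This is an ∞/∞ indeterminate form.

Apply L'Hôpital's rule: differentiate numerator and denominator separately.
  f(x) = x^3 + 2·x^2   ⇒   f'(x) = 3·x^2 + 4·x
  g(x) = x + 3   ⇒   g'(x) = 1
  lim(x→∞) f'(x)/g'(x) = lim(x→∞) (3·x^2 + 4·x)/(1)
  = ∞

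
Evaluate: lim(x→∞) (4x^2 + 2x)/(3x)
This is an ∞/∞ indeterminate form.

Apply L'Hôpital's rule: differentiate numerator and denominator separately.
  f(x) = 4·x^2 + 2·x   ⇒   f'(x) = 8·x + 2
  g(x) = 3·x   ⇒   g'(x) = 3
  lim(x→∞) f'(x)/g'(x) = lim(x→∞) (8·x + 2)/(3)
  = ∞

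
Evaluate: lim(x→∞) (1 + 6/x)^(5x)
This is an exponential indeterminate form.

For exponential indeterminate forms, take the natural log:
  Let L = lim(x→∞) (1 + 6/x)^(5x)
  Then ln(L) = lim(x→∞) [exponent × ln(base)]
  Evaluate using L'Hôpital or standard limits, then exponentiate.
  L = e^(30)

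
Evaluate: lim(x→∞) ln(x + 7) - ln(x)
This is an ∞-∞ indeterminate form.

Combine fractions or rationalize to convert ∞-∞ to 0/0 form:
  lim(x→∞) ln(x + 7) - ln(x) = 0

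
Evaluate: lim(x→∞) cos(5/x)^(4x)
This is an exponential indeterminate form.

For exponential indeterminate forms, take the natural log:
  Let L = lim(x→∞) cos(5/x)^(4x)
  Then ln(L) = lim(x→∞) [exponent × ln(base)]
  Evaluate using L'Hôpital or standard limits, then exponentiate.
  L = 1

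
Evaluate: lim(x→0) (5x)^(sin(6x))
This is an exponential indeterminate form.

For exponential indeterminate forms, take the natural log:
  Let L = lim(x→0) (5x)^(sin(6x))
  Then ln(L) = lim(x→0) [exponent × ln(base)]
  Evaluate using L'Hôpital or standard limits, then exponentiate.
  L = 1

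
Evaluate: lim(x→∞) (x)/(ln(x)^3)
This is an ∞/∞ indeterminate form.

Apply L'Hôpital's rule: differentiate numerator and denominator separately.
  f(x) = x   ⇒   f'(x) = 1
  g(x) = ln(x)^3   ⇒   g'(x) = 3·ln(x)^2/x
  lim(x→∞) f'(x)/g'(x) = lim(x→∞) (1)/(3·ln(x)^2/x)
  = ∞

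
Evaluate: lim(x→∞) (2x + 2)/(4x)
This is an ∞/∞ indeterminate form.

Apply L'Hôpital's rule: differentiate numerator and denominator separately.
  f(x) = 2·x + 2   ⇒   f'(x) = 2
  g(x) = 4·x   ⇒   g'(x) = 4
  lim(x→∞) f'(x)/g'(x) = lim(x→∞) (2)/(4)
  = 1/2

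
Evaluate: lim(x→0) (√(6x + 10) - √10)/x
This is a standard limit.

Factor or rationalize the expression:
  lim(x→0) (√(6x + 10) - √10)/x = 3·sqrt(10)/10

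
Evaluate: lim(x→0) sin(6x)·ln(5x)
This is a 0·∞ indeterminate form.

Rewrite 0·∞ as a quotient (0/0 or ∞/∞ form), then apply L'Hôpital's rule:
  lim(x→0) sin(6x)·ln(5x) = 0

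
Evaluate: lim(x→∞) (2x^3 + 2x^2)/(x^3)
This is an ∞/∞ indeterminate form.

Apply L'Hôpital's rule: differentiate numerator and denominator separately.
  f(x) = 2·x^3 + 2·x^2   ⇒   f'(x) = 6·x^2 + 4·x
  g(x) = x^3   ⇒   g'(x) = 3·x^2
  lim(x→∞) f'(x)/g'(x) = lim(x→∞) (6·x^2 + 4·x)/(3·x^2)
  = 2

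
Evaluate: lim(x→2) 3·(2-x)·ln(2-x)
This is a 0·∞ indeterminate form.

Rewrite 0·∞ as a quotient (0/0 or ∞/∞ form), then apply L'Hôpital's rule:
  lim(x→2) 3·(2-x)·ln(2-x) = 0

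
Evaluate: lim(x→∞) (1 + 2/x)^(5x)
This is an exponential indeterminate form.

For exponential indeterminate forms, take the natural log:
  Let L = lim(x→∞) (1 + 2/x)^(5x)
  Then ln(L) = lim(x→∞) [exponent × ln(base)]
  Evaluate using L'Hôpital or standard limits, then exponentiate.
  L = e^(10)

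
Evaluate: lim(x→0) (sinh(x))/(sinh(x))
This is a 0/0 indeterminate form.

Apply L'Hôpital's rule: differentiate numerator and denominator separately.
  f(x) = sinh(x)   ⇒   f'(x) = cosh(x)
  g(x) = sinh(x)   ⇒   g'(x) = cosh(x)
  lim(x→0) f'(x)/g'(x) = lim(x→0) (cosh(x))/(cosh(x))
  = 1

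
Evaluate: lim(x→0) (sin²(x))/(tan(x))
This is a 0/0 indeterminate form.

Apply L'Hôpital's rule: differentiate numerator and denominator separately.
  f(x) = sin(x)^2   ⇒   f'(x) = 2·sin(x)·cos(x)
  g(x) = tan(x)   ⇒   g'(x) = tan(x)^2 + 1
  lim(x→0) f'(x)/g'(x) = lim(x→0) (2·sin(x)·cos(x))/(tan(x)^2 + 1)
  = 0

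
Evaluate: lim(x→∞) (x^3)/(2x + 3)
This is an ∞/∞ indeterminate form.

Apply L'Hôpital's rule: differentiate numerator and denominator separately.
  f(x) = x^3   ⇒   f'(x) = 3·x^2
  g(x) = 2·x + 3   ⇒   g'(x) = 2
  lim(x→∞) f'(x)/g'(x) = lim(x→∞) (3·x^2)/(2)
  = ∞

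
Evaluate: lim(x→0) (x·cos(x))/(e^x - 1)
This is a 0/0 indeterminate form.

Apply L'Hôpital's rule: differentiate numerator and denominator separately.
  f(x) = x·cos(x)   ⇒   f'(x) = -x·sin(x) + cos(x)
  g(x) = e^(x) - 1   ⇒   g'(x) = e^(x)
  lim(x→0) f'(x)/g'(x) = lim(x→0) (-x·sin(x) + cos(x))/(e^(x))
  = 1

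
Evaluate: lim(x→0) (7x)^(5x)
This is an exponential indeterminate form.

For exponential indeterminate forms, take the natural log:
  Let L = lim(x→0) (7x)^(5x)
  Then ln(L) = lim(x→0) [exponent × ln(base)]
  Evaluate using L'Hôpital or standard limits, then exponentiate.
  L = 1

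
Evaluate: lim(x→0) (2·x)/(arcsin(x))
This is a 0/0 indeterminate form.

Apply L'Hôpital's rule: differentiate numerator and denominator separately.
  f(x) = 2·x   ⇒   f'(x) = 2
  g(x) = asin(x)   ⇒   g'(x) = 1/sqrt(1 - x^2)
  lim(x→0) f'(x)/g'(x) = lim(x→0) (2)/(1/sqrt(1 - x^2))
  = 2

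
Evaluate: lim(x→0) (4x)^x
This is an exponential indeterminate form.

For exponential indeterminate forms, take the natural log:
  Let L = lim(x→0) (4x)^x
  Then ln(L) = lim(x→0) [exponent × ln(base)]
  Evaluate using L'Hôpital or standard limits, then exponentiate.
  L = 1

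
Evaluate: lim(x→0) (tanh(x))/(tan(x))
This is a 0/0 indeterminate form.

Apply L'Hôpital's rule: differentiate numerator and denominator separately.
  f(x) = tanh(x)   ⇒   f'(x) = 1 - tanh(x)^2
  g(x) = tan(x)   ⇒   g'(x) = tan(x)^2 + 1
  lim(x→0) f'(x)/g'(x) = lim(x→0) (1 - tanh(x)^2)/(tan(x)^2 + 1)
  = 1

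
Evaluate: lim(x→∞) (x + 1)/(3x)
This is an ∞/∞ indeterminate form.

Apply L'Hôpital's rule: differentiate numerator and denominator separately.
  f(x) = x + 1   ⇒   f'(x) = 1
  g(x) = 3·x   ⇒   g'(x) = 3
  lim(x→∞) f'(x)/g'(x) = lim(x→∞) (1)/(3)
  = 1/3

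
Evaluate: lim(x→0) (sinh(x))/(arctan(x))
This is a 0/0 indeterminate form.

Apply L'Hôpital's rule: differentiate numerator and denominator separately.
  f(x) = sinh(x)   ⇒   f'(x) = cosh(x)
  g(x) = atan(x)   ⇒   g'(x) = 1/(x^2 + 1)
  lim(x→0) f'(x)/g'(x) = lim(x→0) (cosh(x))/(1/(x^2 + 1))
  = 1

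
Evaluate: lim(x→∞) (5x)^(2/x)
This is an exponential indeterminate form.

For exponential indeterminate forms, take the natural log:
  Let L = lim(x→∞) (5x)^(2/x)
  Then ln(L) = lim(x→∞) [exponent × ln(base)]
  Evaluate using L'Hôpital or standard limits, then exponentiate.
  L = 1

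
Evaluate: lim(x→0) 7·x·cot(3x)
This is a 0·∞ indeterminate form.

Rewrite 0·∞ as a quotient (0/0 or ∞/∞ form), then apply L'Hôpital's rule:
  lim(x→0) 7·x·cot(3x) = 7/3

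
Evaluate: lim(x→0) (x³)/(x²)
This is a 0/0 indeterminate form.

Apply L'Hôpital's rule: differentiate numerator and denominator separately.
  f(x) = x^3   ⇒   f'(x) = 3·x^2
  g(x) = x^2   ⇒   g'(x) = 2·x
  lim(x→0) f'(x)/g'(x) = lim(x→0) (3·x^2)/(2·x)
  = 0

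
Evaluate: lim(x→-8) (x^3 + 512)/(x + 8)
This is a standard limit.

Factor or rationalize the expression:
  lim(x→-8) (x^3 + 512)/(x + 8) = 192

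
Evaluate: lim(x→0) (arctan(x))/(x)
This is a 0/0 indeterminate form.

Apply L'Hôpital's rule: differentiate numerator and denominator separately.
  f(x) = atan(x)   ⇒   f'(x) = 1/(x^2 + 1)
  g(x) = x   ⇒   g'(x) = 1
  lim(x→0) f'(x)/g'(x) = lim(x→0) (1/(x^2 + 1))/(1)
  = 1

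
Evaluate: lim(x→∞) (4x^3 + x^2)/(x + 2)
This is an ∞/∞ indeterminate form.

Apply L'Hôpital's rule: differentiate numerator and denominator separately.
  f(x) = 4·x^3 + x^2   ⇒   f'(x) = 12·x^2 + 2·x
  g(x) = x + 2   ⇒   g'(x) = 1
  lim(x→∞) f'(x)/g'(x) = lim(x→∞) (12·x^2 + 2·x)/(1)
  = ∞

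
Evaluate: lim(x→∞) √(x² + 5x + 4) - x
This is an ∞-∞ indeterminate form.

Combine fractions or rationalize to convert ∞-∞ to 0/0 form:
  lim(x→∞) √(x² + 5x + 4) - x = 5/2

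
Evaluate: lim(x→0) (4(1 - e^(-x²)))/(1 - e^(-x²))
This is a 0/0 indeterminate form.

Apply L'Hôpital's rule: differentiate numerator and denominator separately.
  f(x) = 4 - 4·e^(-x^2)   ⇒   f'(x) = 8·x·e^(-x^2)
  g(x) = 1 - e^(-x^2)   ⇒   g'(x) = 2·x·e^(-x^2)
  lim(x→0) f'(x)/g'(x) = lim(x→0) (8·x·e^(-x^2))/(2·x·e^(-x^2))
  = 4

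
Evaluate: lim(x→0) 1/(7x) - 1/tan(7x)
This is an ∞-∞ indeterminate form.

Combine fractions or rationalize to convert ∞-∞ to 0/0 form:
  lim(x→0) 1/(7x) - 1/tan(7x) = 0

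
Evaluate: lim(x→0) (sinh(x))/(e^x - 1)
This is a 0/0 indeterminate form.

Apply L'Hôpital's rule: differentiate numerator and denominator separately.
  f(x) = sinh(x)   ⇒   f'(x) = cosh(x)
  g(x) = e^(x) - 1   ⇒   g'(x) = e^(x)
  lim(x→0) f'(x)/g'(x) = lim(x→0) (cosh(x))/(e^(x))
  = 1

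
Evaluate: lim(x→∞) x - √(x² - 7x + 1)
This is an ∞-∞ indeterminate form.

Combine fractions or rationalize to convert ∞-∞ to 0/0 form:
  lim(x→∞) x - √(x² - 7x + 1) = 7/2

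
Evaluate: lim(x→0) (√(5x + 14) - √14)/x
This is a standard limit.

Factor or rationalize the expression:
  lim(x→0) (√(5x + 14) - √14)/x = 5·sqrt(14)/28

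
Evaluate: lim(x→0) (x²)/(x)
This is a 0/0 indeterminate form.

Apply L'Hôpital's rule: differentiate numerator and denominator separately.
  f(x) = x^2   ⇒   f'(x) = 2·x
  g(x) = x   ⇒   g'(x) = 1
  lim(x→0) f'(x)/g'(x) = lim(x→0) (2·x)/(1)
  = 0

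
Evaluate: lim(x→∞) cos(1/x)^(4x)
This is an exponential indeterminate form.

For exponential indeterminate forms, take the natural log:
  Let L = lim(x→∞) cos(1/x)^(4x)
  Then ln(L) = lim(x→∞) [exponent × ln(base)]
  Evaluate using L'Hôpital or standard limits, then exponentiate.
  L = 1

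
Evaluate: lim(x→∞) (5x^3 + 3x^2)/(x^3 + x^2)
This is an ∞/∞ indeterminate form.

Apply L'Hôpital's rule: differentiate numerator and denominator separately.
  f(x) = 5·x^3 + 3·x^2   ⇒   f'(x) = 15·x^2 + 6·x
  g(x) = x^3 + x^2   ⇒   g'(x) = 3·x^2 + 2·x
  lim(x→∞) f'(x)/g'(x) = lim(x→∞) (15·x^2 + 6·x)/(3·x^2 + 2·x)
  = 5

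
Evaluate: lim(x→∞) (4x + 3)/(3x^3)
This is an ∞/∞ indeterminate form.

Apply L'Hôpital's rule: differentiate numerator and denominator separately.
  f(x) = 4·x + 3   ⇒   f'(x) = 4
  g(x) = 3·x^3   ⇒   g'(x) = 9·x^2
  lim(x→∞) f'(x)/g'(x) = lim(x→∞) (4)/(9·x^2)
  = 0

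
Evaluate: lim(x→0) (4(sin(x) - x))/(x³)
This is a 0/0 indeterminate form.

Apply L'Hôpital's rule: differentiate numerator and denominator separately.
  f(x) = -4·x + 4·sin(x)   ⇒   f'(x) = 4·cos(x) - 4
  g(x) = x^3   ⇒   g'(x) = 3·x^2
  lim(x→0) f'(x)/g'(x) = lim(x→0) (4·cos(x) - 4)/(3·x^2)
  = -2/3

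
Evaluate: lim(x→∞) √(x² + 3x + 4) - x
This is an ∞-∞ indeterminate form.

Combine fractions or rationalize to convert ∞-∞ to 0/0 form:
  lim(x→∞) √(x² + 3x + 4) - x = 3/2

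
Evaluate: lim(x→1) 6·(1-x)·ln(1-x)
This is a 0·∞ indeterminate form.

Rewrite 0·∞ as a quotient (0/0 or ∞/∞ form), then apply L'Hôpital's rule:
  lim(x→1) 6·(1-x)·ln(1-x) = 0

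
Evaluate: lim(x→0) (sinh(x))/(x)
This is a 0/0 indeterminate form.

Apply L'Hôpital's rule: differentiate numerator and denominator separately.
  f(x) = sinh(x)   ⇒   f'(x) = cosh(x)
  g(x) = x   ⇒   g'(x) = 1
  lim(x→0) f'(x)/g'(x) = lim(x→0) (cosh(x))/(1)
  = 1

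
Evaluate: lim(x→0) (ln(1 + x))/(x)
This is a 0/0 indeterminate form.

Apply L'Hôpital's rule: differentiate numerator and denominator separately.
  f(x) = ln(x + 1)   ⇒   f'(x) = 1/(x + 1)
  g(x) = x   ⇒   g'(x) = 1
  lim(x→0) f'(x)/g'(x) = lim(x→0) (1/(x + 1))/(1)
  = 1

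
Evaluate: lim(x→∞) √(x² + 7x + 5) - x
This is an ∞-∞ indeterminate form.

Combine fractions or rationalize to convert ∞-∞ to 0/0 form:
  lim(x→∞) √(x² + 7x + 5) - x = 7/2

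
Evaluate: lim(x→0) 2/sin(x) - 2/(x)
This is an ∞-∞ indeterminate form.

Combine fractions or rationalize to convert ∞-∞ to 0/0 form:
  lim(x→0) 2/sin(x) - 2/(x) = 0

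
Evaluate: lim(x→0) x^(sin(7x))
This is an exponential indeterminate form.

For exponential indeterminate forms, take the natural log:
  Let L = lim(x→0) x^(sin(7x))
  Then ln(L) = lim(x→0) [exponent × ln(base)]
  Evaluate using L'Hôpital or standard limits, then exponentiate.
  L = 1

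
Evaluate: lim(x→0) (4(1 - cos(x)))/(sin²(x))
This is a 0/0 indeterminate form.

Apply L'Hôpital's rule: differentiate numerator and denominator separately.
  f(x) = 4 - 4·cos(x)   ⇒   f'(x) = 4·sin(x)
  g(x) = sin(x)^2   ⇒   g'(x) = 2·sin(x)·cos(x)
  lim(x→0) f'(x)/g'(x) = lim(x→0) (4·sin(x))/(2·sin(x)·cos(x))
  = 2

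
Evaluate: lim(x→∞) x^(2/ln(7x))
This is an exponential indeterminate form.

For exponential indeterminate forms, take the natural log:
  Let L = lim(x→∞) x^(2/ln(7x))
  Then ln(L) = lim(x→∞) [exponent × ln(base)]
  Evaluate using L'Hôpital or standard limits, then exponentiate.
  L = e²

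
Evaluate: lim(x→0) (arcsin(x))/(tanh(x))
This is a 0/0 indeterminate form.

Apply L'Hôpital's rule: differentiate numerator and denominator separately.
  f(x) = asin(x)   ⇒   f'(x) = 1/sqrt(1 - x^2)
  g(x) = tanh(x)   ⇒   g'(x) = 1 - tanh(x)^2
  lim(x→0) f'(x)/g'(x) = lim(x→0) (1/sqrt(1 - x^2))/(1 - tanh(x)^2)
  = 1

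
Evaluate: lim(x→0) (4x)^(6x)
This is an exponential indeterminate form.

For exponential indeterminate forms, take the natural log:
  Let L = lim(x→0) (4x)^(6x)
  Then ln(L) = lim(x→0) [exponent × ln(base)]
  Evaluate using L'Hôpital or standard limits, then exponentiate.
  L = 1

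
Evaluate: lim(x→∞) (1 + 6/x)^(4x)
This is an exponential indeterminate form.

For exponential indeterminate forms, take the natural log:
  Let L = lim(x→∞) (1 + 6/x)^(4x)
  Then ln(L) = lim(x→∞) [exponent × ln(base)]
  Evaluate using L'Hôpital or standard limits, then exponentiate.
  L = e^(24)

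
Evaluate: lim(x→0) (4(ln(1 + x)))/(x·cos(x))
This is a 0/0 indeterminate form.

Apply L'Hôpital's rule: differentiate numerator and denominator separately.
  f(x) = 4·ln(x + 1)   ⇒   f'(x) = 4/(x + 1)
  g(x) = x·cos(x)   ⇒   g'(x) = -x·sin(x) + cos(x)
  lim(x→0) f'(x)/g'(x) = lim(x→0) (4/(x + 1))/(-x·sin(x) + cos(x))
  = 4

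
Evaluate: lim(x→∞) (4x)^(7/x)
This is an exponential indeterminate form.

For exponential indeterminate forms, take the natural log:
  Let L = lim(x→∞) (4x)^(7/x)
  Then ln(L) = lim(x→∞) [exponent × ln(base)]
  Evaluate using L'Hôpital or standard limits, then exponentiate.
  L = 1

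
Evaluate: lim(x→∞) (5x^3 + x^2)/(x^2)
This is an ∞/∞ indeterminate form.

Apply L'Hôpital's rule: differentiate numerator and denominator separately.
  f(x) = 5·x^3 + x^2   ⇒   f'(x) = 15·x^2 + 2·x
  g(x) = x^2   ⇒   g'(x) = 2·x
  lim(x→∞) f'(x)/g'(x) = lim(x→∞) (15·x^2 + 2·x)/(2·x)
  = ∞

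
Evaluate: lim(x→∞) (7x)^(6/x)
This is an exponential indeterminate form.

For exponential indeterminate forms, take the natural log:
  Let L = lim(x→∞) (7x)^(6/x)
  Then ln(L) = lim(x→∞) [exponent × ln(base)]
  Evaluate using L'Hôpital or standard limits, then exponentiate.
  L = 1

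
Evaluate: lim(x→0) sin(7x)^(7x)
This is an exponential indeterminate form.

For exponential indeterminate forms, take the natural log:
  Let L = lim(x→0) sin(7x)^(7x)
  Then ln(L) = lim(x→0) [exponent × ln(base)]
  Evaluate using L'Hôpital or standard limits, then exponentiate.
  L = 1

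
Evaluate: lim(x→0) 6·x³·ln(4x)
This is a 0·∞ indeterminate form.

Rewrite 0·∞ as a quotient (0/0 or ∞/∞ form), then apply L'Hôpital's rule:
  lim(x→0) 6·x³·ln(4x) = 0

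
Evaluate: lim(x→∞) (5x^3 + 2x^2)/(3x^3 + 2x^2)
This is an ∞/∞ indeterminate form.

Apply L'Hôpital's rule: differentiate numerator and denominator separately.
  f(x) = 5·x^3 + 2·x^2   ⇒   f'(x) = 15·x^2 + 4·x
  g(x) = 3·x^3 + 2·x^2   ⇒   g'(x) = 9·x^2 + 4·x
  lim(x→∞) f'(x)/g'(x) = lim(x→∞) (15·x^2 + 4·x)/(9·x^2 + 4·x)
  = 5/3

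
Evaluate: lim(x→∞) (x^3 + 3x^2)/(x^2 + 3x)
This is an ∞/∞ indeterminate form.

Apply L'Hôpital's rule: differentiate numerator and denominator separately.
  f(x) = x^3 + 3·x^2   ⇒   f'(x) = 3·x^2 + 6·x
  g(x) = x^2 + 3·x   ⇒   g'(x) = 2·x + 3
  lim(x→∞) f'(x)/g'(x) = lim(x→∞) (3·x^2 + 6·x)/(2·x + 3)
  = ∞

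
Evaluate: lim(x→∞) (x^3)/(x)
This is an ∞/∞ indeterminate form.

Apply L'Hôpital's rule: differentiate numerator and denominator separately.
  f(x) = x^3   ⇒   f'(x) = 3·x^2
  g(x) = x   ⇒   g'(x) = 1
  lim(x→∞) f'(x)/g'(x) = lim(x→∞) (3·x^2)/(1)
  = ∞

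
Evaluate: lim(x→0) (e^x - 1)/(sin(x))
This is a 0/0 indeterminate form.

Apply L'Hôpital's rule: differentiate numerator and denominator separately.
  f(x) = e^(x) - 1   ⇒   f'(x) = e^(x)
  g(x) = sin(x)   ⇒   g'(x) = cos(x)
  lim(x→0) f'(x)/g'(x) = lim(x→0) (e^(x))/(cos(x))
  = 1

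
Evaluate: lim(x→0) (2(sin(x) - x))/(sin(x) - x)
This is a 0/0 indeterminate form.

Apply L'Hôpital's rule: differentiate numerator and denominator separately.
  f(x) = -2·x + 2·sin(x)   ⇒   f'(x) = 2·cos(x) - 2
  g(x) = -x + sin(x)   ⇒   g'(x) = cos(x) - 1
  lim(x→0) f'(x)/g'(x) = lim(x→0) (2·cos(x) - 2)/(cos(x) - 1)
  = 2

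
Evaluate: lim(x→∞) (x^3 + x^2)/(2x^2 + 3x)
This is an ∞/∞ indeterminate form.

Apply L'Hôpital's rule: differentiate numerator and denominator separately.
  f(x) = x^3 + x^2   ⇒   f'(x) = 3·x^2 + 2·x
  g(x) = 2·x^2 + 3·x   ⇒   g'(x) = 4·x + 3
  lim(x→∞) f'(x)/g'(x) = lim(x→∞) (3·x^2 + 2·x)/(4·x + 3)
  = ∞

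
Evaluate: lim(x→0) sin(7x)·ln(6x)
This is a 0·∞ indeterminate form.

Rewrite 0·∞ as a quotient (0/0 or ∞/∞ form), then apply L'Hôpital's rule:
  lim(x→0) sin(7x)·ln(6x) = 0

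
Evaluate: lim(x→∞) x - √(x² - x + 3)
This is an ∞-∞ indeterminate form.

Combine fractions or rationalize to convert ∞-∞ to 0/0 form:
  lim(x→∞) x - √(x² - x + 3) = 1/2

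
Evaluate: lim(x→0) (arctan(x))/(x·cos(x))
This is a 0/0 indeterminate form.

Apply L'Hôpital's rule: differentiate numerator and denominator separately.
  f(x) = atan(x)   ⇒   f'(x) = 1/(x^2 + 1)
  g(x) = x·cos(x)   ⇒   g'(x) = -x·sin(x) + cos(x)
  lim(x→0) f'(x)/g'(x) = lim(x→0) (1/(x^2 + 1))/(-x·sin(x) + cos(x))
  = 1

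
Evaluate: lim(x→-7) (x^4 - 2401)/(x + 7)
This is a standard limit.

Factor or rationalize the expression:
  lim(x→-7) (x^4 - 2401)/(x + 7) = -1372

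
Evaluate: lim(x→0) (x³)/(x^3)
This is a 0/0 indeterminate form.

Apply L'Hôpital's rule: differentiate numerator and denominator separately.
  f(x) = x^3   ⇒   f'(x) = 3·x^2
  g(x) = x^3   ⇒   g'(x) = 3·x^2
  lim(x→0) f'(x)/g'(x) = lim(x→0) (3·x^2)/(3·x^2)
  = 1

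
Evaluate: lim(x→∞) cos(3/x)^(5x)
This is an exponential indeterminate form.

For exponential indeterminate forms, take the natural log:
  Let L = lim(x→∞) cos(3/x)^(5x)
  Then ln(L) = lim(x→∞) [exponent × ln(base)]
  Evaluate using L'Hôpital or standard limits, then exponentiate.
  L = 1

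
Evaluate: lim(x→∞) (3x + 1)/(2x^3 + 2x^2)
This is an ∞/∞ indeterminate form.

Apply L'Hôpital's rule: differentiate numerator and denominator separately.
  f(x) = 3·x + 1   ⇒   f'(x) = 3
  g(x) = 2·x^3 + 2·x^2   ⇒   g'(x) = 6·x^2 + 4·x
  lim(x→∞) f'(x)/g'(x) = lim(x→∞) (3)/(6·x^2 + 4·x)
  = 0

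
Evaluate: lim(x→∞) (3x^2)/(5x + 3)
This is an ∞/∞ indeterminate form.

Apply L'Hôpital's rule: differentiate numerator and denominator separately.
  f(x) = 3·x^2   ⇒   f'(x) = 6·x
  g(x) = 5·x + 3   ⇒   g'(x) = 5
  lim(x→∞) f'(x)/g'(x) = lim(x→∞) (6·x)/(5)
  = ∞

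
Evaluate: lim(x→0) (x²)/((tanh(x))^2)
This is a 0/0 indeterminate form.

Apply L'Hôpital's rule: differentiate numerator and denominator separately.
  f(x) = x^2   ⇒   f'(x) = 2·x
  g(x) = tanh(x)^2   ⇒   g'(x) = (2 - 2·tanh(x)^2)·tanh(x)
  lim(x→0) f'(x)/g'(x) = lim(x→0) (2·x)/((2 - 2·tanh(x)^2)·tanh(x))
  = 1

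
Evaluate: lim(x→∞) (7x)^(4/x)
This is an exponential indeterminate form.

For exponential indeterminate forms, take the natural log:
  Let L = lim(x→∞) (7x)^(4/x)
  Then ln(L) = lim(x→∞) [exponent × ln(base)]
  Evaluate using L'Hôpital or standard limits, then exponentiate.
  L = 1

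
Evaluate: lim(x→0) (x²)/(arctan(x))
This is a 0/0 indeterminate form.

Apply L'Hôpital's rule: differentiate numerator and denominator separately.
  f(x) = x^2   ⇒   f'(x) = 2·x
  g(x) = atan(x)   ⇒   g'(x) = 1/(x^2 + 1)
  lim(x→0) f'(x)/g'(x) = lim(x→0) (2·x)/(1/(x^2 + 1))
  = 0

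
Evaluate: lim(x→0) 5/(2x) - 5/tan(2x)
This is an ∞-∞ indeterminate form.

Combine fractions or rationalize to convert ∞-∞ to 0/0 form:
  lim(x→0) 5/(2x) - 5/tan(2x) = 0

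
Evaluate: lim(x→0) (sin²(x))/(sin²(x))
This is a 0/0 indeterminate form.

Apply L'Hôpital's rule: differentiate numerator and denominator separately.
  f(x) = sin(x)^2   ⇒   f'(x) = 2·sin(x)·cos(x)
  g(x) = sin(x)^2   ⇒   g'(x) = 2·sin(x)·cos(x)
  lim(x→0) f'(x)/g'(x) = lim(x→0) (2·sin(x)·cos(x))/(2·sin(x)·cos(x))
  = 1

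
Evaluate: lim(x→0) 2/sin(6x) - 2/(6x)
This is an ∞-∞ indeterminate form.

Combine fractions or rationalize to convert ∞-∞ to 0/0 form:
  lim(x→0) 2/sin(6x) - 2/(6x) = 0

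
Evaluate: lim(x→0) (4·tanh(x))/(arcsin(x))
This is a 0/0 indeterminate form.

Apply L'Hôpital's rule: differentiate numerator and denominator separately.
  f(x) = 4·tanh(x)   ⇒   f'(x) = 4 - 4·tanh(x)^2
  g(x) = asin(x)   ⇒   g'(x) = 1/sqrt(1 - x^2)
  lim(x→0) f'(x)/g'(x) = lim(x→0) (4 - 4·tanh(x)^2)/(1/sqrt(1 - x^2))
  = 4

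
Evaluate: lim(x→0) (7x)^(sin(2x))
This is an exponential indeterminate form.

For exponential indeterminate forms, take the natural log:
  Let L = lim(x→0) (7x)^(sin(2x))
  Then ln(L) = lim(x→0) [exponent × ln(base)]
  Evaluate using L'Hôpital or standard limits, then exponentiate.
  L = 1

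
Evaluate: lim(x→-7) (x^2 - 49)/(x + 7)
This is a standard limit.

Factor or rationalize the expression:
  lim(x→-7) (x^2 - 49)/(x + 7) = -14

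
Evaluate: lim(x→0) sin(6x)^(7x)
This is an exponential indeterminate form.

For exponential indeterminate forms, take the natural log:
  Let L = lim(x→0) sin(6x)^(7x)
  Then ln(L) = lim(x→0) [exponent × ln(base)]
  Evaluate using L'Hôpital or standard limits, then exponentiate.
  L = 1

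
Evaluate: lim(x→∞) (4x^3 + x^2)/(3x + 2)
This is an ∞/∞ indeterminate form.

Apply L'Hôpital's rule: differentiate numerator and denominator separately.
  f(x) = 4·x^3 + x^2   ⇒   f'(x) = 12·x^2 + 2·x
  g(x) = 3·x + 2   ⇒   g'(x) = 3
  lim(x→∞) f'(x)/g'(x) = lim(x→∞) (12·x^2 + 2·x)/(3)
  = ∞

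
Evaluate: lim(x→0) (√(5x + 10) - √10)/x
This is a standard limit.

Factor or rationalize the expression:
  lim(x→0) (√(5x + 10) - √10)/x = sqrt(10)/4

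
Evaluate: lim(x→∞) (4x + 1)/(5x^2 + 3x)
This is an ∞/∞ indeterminate form.

Apply L'Hôpital's rule: differentiate numerator and denominator separately.
  f(x) = 4·x + 1   ⇒   f'(x) = 4
  g(x) = 5·x^2 + 3·x   ⇒   g'(x) = 10·x + 3
  lim(x→∞) f'(x)/g'(x) = lim(x→∞) (4)/(10·x + 3)
  = 0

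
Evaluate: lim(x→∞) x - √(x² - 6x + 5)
This is an ∞-∞ indeterminate form.

Combine fractions or rationalize to convert ∞-∞ to 0/0 form:
  lim(x→∞) x - √(x² - 6x + 5) = 3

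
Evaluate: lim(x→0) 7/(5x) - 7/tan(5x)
This is an ∞-∞ indeterminate form.

Combine fractions or rationalize to convert ∞-∞ to 0/0 form:
  lim(x→0) 7/(5x) - 7/tan(5x) = 0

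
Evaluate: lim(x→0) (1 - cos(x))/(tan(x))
This is a 0/0 indeterminate form.

Apply L'Hôpital's rule: differentiate numerator and denominator separately.
  f(x) = 1 - cos(x)   ⇒   f'(x) = sin(x)
  g(x) = tan(x)   ⇒   g'(x) = tan(x)^2 + 1
  lim(x→0) f'(x)/g'(x) = lim(x→0) (sin(x))/(tan(x)^2 + 1)
  = 0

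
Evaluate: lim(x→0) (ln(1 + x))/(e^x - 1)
This is a 0/0 indeterminate form.

Apply L'Hôpital's rule: differentiate numerator and denominator separately.
  f(x) = ln(x + 1)   ⇒   f'(x) = 1/(x + 1)
  g(x) = e^(x) - 1   ⇒   g'(x) = e^(x)
  lim(x→0) f'(x)/g'(x) = lim(x→0) (1/(x + 1))/(e^(x))
  = 1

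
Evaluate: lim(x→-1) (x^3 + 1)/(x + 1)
This is a standard limit.

Factor or rationalize the expression:
  lim(x→-1) (x^3 + 1)/(x + 1) = 3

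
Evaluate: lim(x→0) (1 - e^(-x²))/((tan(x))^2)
This is a 0/0 indeterminate form.

Apply L'Hôpital's rule: differentiate numerator and denominator separately.
  f(x) = 1 - e^(-x^2)   ⇒   f'(x) = 2·x·e^(-x^2)
  g(x) = tan(x)^2   ⇒   g'(x) = (2·tan(x)^2 + 2)·tan(x)
  lim(x→0) f'(x)/g'(x) = lim(x→0) (2·x·e^(-x^2))/((2·tan(x)^2 + 2)·tan(x))
  = 1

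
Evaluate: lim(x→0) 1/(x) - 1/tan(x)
This is an ∞-∞ indeterminate form.

Combine fractions or rationalize to convert ∞-∞ to 0/0 form:
  lim(x→0) 1/(x) - 1/tan(x) = 0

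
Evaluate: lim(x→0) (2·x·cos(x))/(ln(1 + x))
This is a 0/0 indeterminate form.

Apply L'Hôpital's rule: differentiate numerator and denominator separately.
  f(x) = 2·x·cos(x)   ⇒   f'(x) = -2·x·sin(x) + 2·cos(x)
  g(x) = ln(x + 1)   ⇒   g'(x) = 1/(x + 1)
  lim(x→0) f'(x)/g'(x) = lim(x→0) (-2·x·sin(x) + 2·cos(x))/(1/(x + 1))
  = 2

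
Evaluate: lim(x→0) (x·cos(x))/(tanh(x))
This is a 0/0 indeterminate form.

Apply L'Hôpital's rule: differentiate numerator and denominator separately.
  f(x) = x·cos(x)   ⇒   f'(x) = -x·sin(x) + cos(x)
  g(x) = tanh(x)   ⇒   g'(x) = 1 - tanh(x)^2
  lim(x→0) f'(x)/g'(x) = lim(x→0) (-x·sin(x) + cos(x))/(1 - tanh(x)^2)
  = 1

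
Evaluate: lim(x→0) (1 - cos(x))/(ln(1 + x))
This is a 0/0 indeterminate form.

Apply L'Hôpital's rule: differentiate numerator and denominator separately.
  f(x) = 1 - cos(x)   ⇒   f'(x) = sin(x)
  g(x) = ln(x + 1)   ⇒   g'(x) = 1/(x + 1)
  lim(x→0) f'(x)/g'(x) = lim(x→0) (sin(x))/(1/(x + 1))
  = 0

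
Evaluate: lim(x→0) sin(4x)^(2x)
This is an exponential indeterminate form.

For exponential indeterminate forms, take the natural log:
  Let L = lim(x→0) sin(4x)^(2x)
  Then ln(L) = lim(x→0) [exponent × ln(base)]
  Evaluate using L'Hôpital or standard limits, then exponentiate.
  L = 1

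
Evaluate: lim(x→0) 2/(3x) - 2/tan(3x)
This is an ∞-∞ indeterminate form.

Combine fractions or rationalize to convert ∞-∞ to 0/0 form:
  lim(x→0) 2/(3x) - 2/tan(3x) = 0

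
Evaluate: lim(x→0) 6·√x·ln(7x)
This is a 0·∞ indeterminate form.

Rewrite 0·∞ as a quotient (0/0 or ∞/∞ form), then apply L'Hôpital's rule:
  lim(x→0) 6·√x·ln(7x) = 0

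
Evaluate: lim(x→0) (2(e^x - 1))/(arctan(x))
This is a 0/0 indeterminate form.

Apply L'Hôpital's rule: differentiate numerator and denominator separately.
  f(x) = 2·e^(x) - 2   ⇒   f'(x) = 2·e^(x)
  g(x) = atan(x)   ⇒   g'(x) = 1/(x^2 + 1)
  lim(x→0) f'(x)/g'(x) = lim(x→0) (2·e^(x))/(1/(x^2 + 1))
  = 2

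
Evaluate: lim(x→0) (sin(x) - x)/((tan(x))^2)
This is a 0/0 indeterminate form.

Apply L'Hôpital's rule: differentiate numerator and denominator separately.
  f(x) = -x + sin(x)   ⇒   f'(x) = cos(x) - 1
  g(x) = tan(x)^2   ⇒   g'(x) = (2·tan(x)^2 + 2)·tan(x)
  lim(x→0) f'(x)/g'(x) = lim(x→0) (cos(x) - 1)/((2·tan(x)^2 + 2)·tan(x))
  = 0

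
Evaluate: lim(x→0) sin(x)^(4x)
This is an exponential indeterminate form.

For exponential indeterminate forms, take the natural log:
  Let L = lim(x→0) sin(x)^(4x)
  Then ln(L) = lim(x→0) [exponent × ln(base)]
  Evaluate using L'Hôpital or standard limits, then exponentiate.
  L = 1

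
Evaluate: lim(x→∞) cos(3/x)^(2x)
This is an exponential indeterminate form.

For exponential indeterminate forms, take the natural log:
  Let L = lim(x→∞) cos(3/x)^(2x)
  Then ln(L) = lim(x→∞) [exponent × ln(base)]
  Evaluate using L'Hôpital or standard limits, then exponentiate.
  L = 1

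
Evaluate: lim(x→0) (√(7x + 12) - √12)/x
This is a standard limit.

Factor or rationalize the expression:
  lim(x→0) (√(7x + 12) - √12)/x = 7·sqrt(3)/12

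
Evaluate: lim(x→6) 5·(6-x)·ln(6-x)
This is a 0·∞ indeterminate form.

Rewrite 0·∞ as a quotient (0/0 or ∞/∞ form), then apply L'Hôpital's rule:
  lim(x→6) 5·(6-x)·ln(6-x) = 0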